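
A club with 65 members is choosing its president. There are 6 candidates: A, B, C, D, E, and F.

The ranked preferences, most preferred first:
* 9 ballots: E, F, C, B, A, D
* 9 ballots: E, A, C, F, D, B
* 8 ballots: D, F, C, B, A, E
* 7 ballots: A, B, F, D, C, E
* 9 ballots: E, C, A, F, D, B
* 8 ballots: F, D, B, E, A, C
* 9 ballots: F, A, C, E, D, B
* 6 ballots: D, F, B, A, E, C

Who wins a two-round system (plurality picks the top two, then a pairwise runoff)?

Round 1 first-place votes: A 7, B 0, C 0, D 14, E 27, F 17. E and F advance.
Runoff: E is ranked above F on 27 ballots, F above E on 38.

F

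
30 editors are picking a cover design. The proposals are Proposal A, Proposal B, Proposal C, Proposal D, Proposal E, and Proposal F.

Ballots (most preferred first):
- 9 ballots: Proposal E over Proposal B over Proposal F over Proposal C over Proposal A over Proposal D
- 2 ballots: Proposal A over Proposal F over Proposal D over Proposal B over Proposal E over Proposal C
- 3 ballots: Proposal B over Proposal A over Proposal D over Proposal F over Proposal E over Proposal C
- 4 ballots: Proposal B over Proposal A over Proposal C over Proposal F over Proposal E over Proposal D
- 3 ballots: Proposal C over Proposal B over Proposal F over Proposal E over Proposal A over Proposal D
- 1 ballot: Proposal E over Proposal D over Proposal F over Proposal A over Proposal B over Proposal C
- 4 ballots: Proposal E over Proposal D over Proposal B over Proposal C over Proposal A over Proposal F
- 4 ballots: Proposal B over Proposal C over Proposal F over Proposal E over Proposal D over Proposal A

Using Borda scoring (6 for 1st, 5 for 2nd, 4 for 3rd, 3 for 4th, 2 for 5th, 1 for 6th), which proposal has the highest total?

Proposal B

Proposal A: 9×2 + 2×6 + 3×5 + 4×5 + 3×2 + 1×3 + 4×2 + 4×1 = 86
Proposal B: 9×5 + 2×3 + 3×6 + 4×6 + 3×5 + 1×2 + 4×4 + 4×6 = 150
Proposal C: 9×3 + 2×1 + 3×1 + 4×4 + 3×6 + 1×1 + 4×3 + 4×5 = 99
Proposal D: 9×1 + 2×4 + 3×4 + 4×1 + 3×1 + 1×5 + 4×5 + 4×2 = 69
Proposal E: 9×6 + 2×2 + 3×2 + 4×2 + 3×3 + 1×6 + 4×6 + 4×3 = 123
Proposal F: 9×4 + 2×5 + 3×3 + 4×3 + 3×4 + 1×4 + 4×1 + 4×4 = 103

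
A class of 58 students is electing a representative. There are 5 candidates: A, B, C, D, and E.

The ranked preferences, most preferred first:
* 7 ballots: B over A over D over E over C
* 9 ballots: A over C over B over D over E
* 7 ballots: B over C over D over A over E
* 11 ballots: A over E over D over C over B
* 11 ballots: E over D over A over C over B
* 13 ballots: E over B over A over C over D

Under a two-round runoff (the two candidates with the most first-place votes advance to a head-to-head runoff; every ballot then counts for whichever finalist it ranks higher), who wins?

A

Round 1 first-place votes: A 20, B 14, C 0, D 0, E 24. E and A advance.
Runoff: E is ranked above A on 24 ballots, A above E on 34.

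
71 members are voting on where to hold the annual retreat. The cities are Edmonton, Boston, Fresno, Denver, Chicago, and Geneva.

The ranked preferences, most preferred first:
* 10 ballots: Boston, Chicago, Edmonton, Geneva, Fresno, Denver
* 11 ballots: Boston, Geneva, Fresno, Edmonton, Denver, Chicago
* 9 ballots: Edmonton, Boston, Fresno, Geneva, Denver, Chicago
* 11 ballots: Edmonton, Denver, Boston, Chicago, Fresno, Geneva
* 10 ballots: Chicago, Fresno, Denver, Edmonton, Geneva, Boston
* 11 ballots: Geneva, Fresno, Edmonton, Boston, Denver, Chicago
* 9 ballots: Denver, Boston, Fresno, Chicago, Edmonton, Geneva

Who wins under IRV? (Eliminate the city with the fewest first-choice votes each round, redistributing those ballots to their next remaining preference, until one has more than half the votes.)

Edmonton

Round 1: Edmonton 20, Boston 21, Fresno 0, Denver 9, Chicago 10, Geneva 11. Fresno eliminated.
Round 2: Edmonton 20, Boston 21, Denver 9, Chicago 10, Geneva 11. Denver eliminated.
Round 3: Edmonton 20, Boston 30, Chicago 10, Geneva 11. Chicago eliminated.
Round 4: Edmonton 30, Boston 30, Geneva 11. Geneva eliminated.
Round 5: Edmonton 41, Boston 30. Edmonton has a majority (≥36).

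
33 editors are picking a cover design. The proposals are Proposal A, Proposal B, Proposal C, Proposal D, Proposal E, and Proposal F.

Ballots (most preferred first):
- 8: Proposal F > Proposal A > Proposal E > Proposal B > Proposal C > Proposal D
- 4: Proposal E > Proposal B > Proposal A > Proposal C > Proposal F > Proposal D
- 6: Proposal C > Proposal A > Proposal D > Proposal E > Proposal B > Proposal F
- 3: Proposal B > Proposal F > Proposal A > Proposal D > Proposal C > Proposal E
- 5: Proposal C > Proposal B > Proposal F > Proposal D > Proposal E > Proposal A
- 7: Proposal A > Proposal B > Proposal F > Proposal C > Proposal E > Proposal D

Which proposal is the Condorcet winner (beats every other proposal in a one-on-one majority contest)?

Proposal A vs Proposal B: 21–12
Proposal A vs Proposal C: 22–11
Proposal A vs Proposal D: 28–5
Proposal A vs Proposal E: 24–9
Proposal A vs Proposal F: 17–16
Proposal A beats every other proposal.

Proposal A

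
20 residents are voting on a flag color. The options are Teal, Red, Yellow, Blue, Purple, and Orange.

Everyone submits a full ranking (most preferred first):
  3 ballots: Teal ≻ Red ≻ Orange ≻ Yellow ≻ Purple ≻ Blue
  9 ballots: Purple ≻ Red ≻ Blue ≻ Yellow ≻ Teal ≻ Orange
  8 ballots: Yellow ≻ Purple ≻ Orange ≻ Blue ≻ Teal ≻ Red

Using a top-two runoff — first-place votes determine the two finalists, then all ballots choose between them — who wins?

Round 1 first-place votes: Teal 3, Red 0, Yellow 8, Blue 0, Purple 9, Orange 0. Purple and Yellow advance.
Runoff: Purple is ranked above Yellow on 9 ballots, Yellow above Purple on 11.

Yellow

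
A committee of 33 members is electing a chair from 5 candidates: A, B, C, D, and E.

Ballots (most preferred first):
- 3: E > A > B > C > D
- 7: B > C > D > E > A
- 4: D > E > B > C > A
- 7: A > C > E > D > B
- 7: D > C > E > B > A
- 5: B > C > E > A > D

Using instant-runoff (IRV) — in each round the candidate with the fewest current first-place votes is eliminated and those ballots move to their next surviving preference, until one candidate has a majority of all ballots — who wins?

Round 1: A 7, B 12, C 0, D 11, E 3. C eliminated.
Round 2: A 7, B 12, D 11, E 3. E eliminated.
Round 3: A 10, B 12, D 11. A eliminated.
Round 4: B 15, D 18. D has a majority (≥17).

D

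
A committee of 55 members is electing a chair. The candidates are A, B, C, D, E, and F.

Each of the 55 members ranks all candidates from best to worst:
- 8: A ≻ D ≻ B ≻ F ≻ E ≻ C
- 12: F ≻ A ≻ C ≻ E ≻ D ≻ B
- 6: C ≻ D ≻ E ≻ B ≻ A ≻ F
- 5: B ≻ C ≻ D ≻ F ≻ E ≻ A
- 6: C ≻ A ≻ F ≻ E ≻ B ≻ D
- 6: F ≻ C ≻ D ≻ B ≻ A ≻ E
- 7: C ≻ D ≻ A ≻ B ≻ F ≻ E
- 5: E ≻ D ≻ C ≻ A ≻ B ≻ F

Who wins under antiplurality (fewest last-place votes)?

A

Last-place votes: A 5, B 12, C 8, D 6, E 13, F 11.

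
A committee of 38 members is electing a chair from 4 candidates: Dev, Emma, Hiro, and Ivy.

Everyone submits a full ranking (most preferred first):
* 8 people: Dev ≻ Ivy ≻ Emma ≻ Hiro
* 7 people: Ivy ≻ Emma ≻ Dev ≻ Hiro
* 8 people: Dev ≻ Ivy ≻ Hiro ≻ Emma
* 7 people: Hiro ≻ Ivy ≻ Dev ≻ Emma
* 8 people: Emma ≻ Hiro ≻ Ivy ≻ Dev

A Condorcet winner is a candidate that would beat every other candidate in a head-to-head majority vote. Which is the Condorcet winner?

Ivy

Ivy vs Dev: 22–16
Ivy vs Emma: 30–8
Ivy vs Hiro: 23–15
Ivy beats every other candidate.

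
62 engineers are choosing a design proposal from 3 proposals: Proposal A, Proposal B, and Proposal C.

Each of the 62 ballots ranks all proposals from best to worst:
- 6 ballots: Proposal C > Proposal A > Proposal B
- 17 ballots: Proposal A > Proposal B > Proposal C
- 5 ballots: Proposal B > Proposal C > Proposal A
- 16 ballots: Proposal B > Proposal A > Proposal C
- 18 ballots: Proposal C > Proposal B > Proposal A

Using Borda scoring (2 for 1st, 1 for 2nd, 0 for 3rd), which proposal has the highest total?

Proposal A: 6×1 + 17×2 + 5×0 + 16×1 + 18×0 = 56
Proposal B: 6×0 + 17×1 + 5×2 + 16×2 + 18×1 = 77
Proposal C: 6×2 + 17×0 + 5×1 + 16×0 + 18×2 = 53

Proposal B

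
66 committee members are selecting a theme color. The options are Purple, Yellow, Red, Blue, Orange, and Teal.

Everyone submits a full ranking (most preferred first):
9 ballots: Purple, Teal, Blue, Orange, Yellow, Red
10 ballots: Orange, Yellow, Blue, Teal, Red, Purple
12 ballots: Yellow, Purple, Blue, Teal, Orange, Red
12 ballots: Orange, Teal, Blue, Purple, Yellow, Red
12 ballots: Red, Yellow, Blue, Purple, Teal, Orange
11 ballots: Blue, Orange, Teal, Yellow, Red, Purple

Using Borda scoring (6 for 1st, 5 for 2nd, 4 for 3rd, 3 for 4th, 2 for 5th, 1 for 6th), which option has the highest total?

Blue

Purple: 9×6 + 10×1 + 12×5 + 12×3 + 12×3 + 11×1 = 207
Yellow: 9×2 + 10×5 + 12×6 + 12×2 + 12×5 + 11×3 = 257
Red: 9×1 + 10×2 + 12×1 + 12×1 + 12×6 + 11×2 = 147
Blue: 9×4 + 10×4 + 12×4 + 12×4 + 12×4 + 11×6 = 286
Orange: 9×3 + 10×6 + 12×2 + 12×6 + 12×1 + 11×5 = 250
Teal: 9×5 + 10×3 + 12×3 + 12×5 + 12×2 + 11×4 = 239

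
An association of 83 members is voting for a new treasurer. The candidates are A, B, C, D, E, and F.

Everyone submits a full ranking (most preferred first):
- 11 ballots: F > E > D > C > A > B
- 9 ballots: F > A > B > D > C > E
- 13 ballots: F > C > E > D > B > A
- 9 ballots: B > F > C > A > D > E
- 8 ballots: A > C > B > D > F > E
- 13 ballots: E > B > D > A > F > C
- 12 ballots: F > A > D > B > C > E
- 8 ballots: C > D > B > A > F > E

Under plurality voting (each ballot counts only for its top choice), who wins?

F

First-place votes: A 8, B 9, C 8, D 0, E 13, F 45.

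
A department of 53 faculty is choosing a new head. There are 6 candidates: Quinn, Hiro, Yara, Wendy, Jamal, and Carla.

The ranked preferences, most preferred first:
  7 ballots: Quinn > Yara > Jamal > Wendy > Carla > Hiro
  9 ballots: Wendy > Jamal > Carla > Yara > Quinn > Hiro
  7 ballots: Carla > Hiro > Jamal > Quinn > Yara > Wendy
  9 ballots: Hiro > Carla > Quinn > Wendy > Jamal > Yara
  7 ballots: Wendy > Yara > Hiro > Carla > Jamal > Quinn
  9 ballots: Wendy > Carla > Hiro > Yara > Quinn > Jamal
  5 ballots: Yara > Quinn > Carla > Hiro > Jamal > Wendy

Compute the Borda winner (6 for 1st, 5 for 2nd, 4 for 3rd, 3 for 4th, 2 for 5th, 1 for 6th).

Carla

Quinn: 7×6 + 9×2 + 7×3 + 9×4 + 7×1 + 9×2 + 5×5 = 167
Hiro: 7×1 + 9×1 + 7×5 + 9×6 + 7×4 + 9×4 + 5×3 = 184
Yara: 7×5 + 9×3 + 7×2 + 9×1 + 7×5 + 9×3 + 5×6 = 177
Wendy: 7×3 + 9×6 + 7×1 + 9×3 + 7×6 + 9×6 + 5×1 = 210
Jamal: 7×4 + 9×5 + 7×4 + 9×2 + 7×2 + 9×1 + 5×2 = 152
Carla: 7×2 + 9×4 + 7×6 + 9×5 + 7×3 + 9×5 + 5×4 = 223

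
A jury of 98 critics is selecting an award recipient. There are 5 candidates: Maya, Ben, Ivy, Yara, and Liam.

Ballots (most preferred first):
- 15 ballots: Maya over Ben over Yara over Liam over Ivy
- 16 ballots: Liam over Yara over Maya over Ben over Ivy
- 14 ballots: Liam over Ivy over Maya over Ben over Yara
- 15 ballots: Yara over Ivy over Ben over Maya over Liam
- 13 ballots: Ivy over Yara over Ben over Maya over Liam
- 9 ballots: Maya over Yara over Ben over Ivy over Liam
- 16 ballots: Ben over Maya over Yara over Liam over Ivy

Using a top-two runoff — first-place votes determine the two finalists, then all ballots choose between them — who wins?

Round 1 first-place votes: Maya 24, Ben 16, Ivy 13, Yara 15, Liam 30. Liam and Maya advance.
Runoff: Liam is ranked above Maya on 30 ballots, Maya above Liam on 68.

Maya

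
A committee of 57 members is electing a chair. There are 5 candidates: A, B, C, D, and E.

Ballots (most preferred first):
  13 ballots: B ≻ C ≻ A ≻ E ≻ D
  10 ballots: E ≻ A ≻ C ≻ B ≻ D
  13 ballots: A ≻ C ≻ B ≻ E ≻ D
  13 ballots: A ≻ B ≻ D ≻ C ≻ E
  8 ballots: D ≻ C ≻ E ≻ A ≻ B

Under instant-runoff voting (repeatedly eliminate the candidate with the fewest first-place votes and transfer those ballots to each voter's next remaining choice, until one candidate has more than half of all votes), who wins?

A

Round 1: A 26, B 13, C 0, D 8, E 10. C eliminated.
Round 2: A 26, B 13, D 8, E 10. D eliminated.
Round 3: A 26, B 13, E 18. B eliminated.
Round 4: A 39, E 18. A has a majority (≥29).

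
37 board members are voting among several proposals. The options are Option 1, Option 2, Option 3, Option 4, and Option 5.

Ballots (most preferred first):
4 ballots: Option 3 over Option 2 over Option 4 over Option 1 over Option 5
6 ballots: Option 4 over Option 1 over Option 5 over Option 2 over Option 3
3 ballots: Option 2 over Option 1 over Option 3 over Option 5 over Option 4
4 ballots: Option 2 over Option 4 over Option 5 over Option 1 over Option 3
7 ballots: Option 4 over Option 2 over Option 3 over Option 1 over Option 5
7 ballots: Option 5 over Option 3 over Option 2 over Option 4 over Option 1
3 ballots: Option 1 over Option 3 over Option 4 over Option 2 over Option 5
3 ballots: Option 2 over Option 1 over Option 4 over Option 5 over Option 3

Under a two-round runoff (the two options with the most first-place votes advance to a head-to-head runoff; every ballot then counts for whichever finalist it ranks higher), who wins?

Round 1 first-place votes: Option 1 3, Option 2 10, Option 3 4, Option 4 13, Option 5 7. Option 4 and Option 2 advance.
Runoff: Option 4 is ranked above Option 2 on 16 ballots, Option 2 above Option 4 on 21.

Option 2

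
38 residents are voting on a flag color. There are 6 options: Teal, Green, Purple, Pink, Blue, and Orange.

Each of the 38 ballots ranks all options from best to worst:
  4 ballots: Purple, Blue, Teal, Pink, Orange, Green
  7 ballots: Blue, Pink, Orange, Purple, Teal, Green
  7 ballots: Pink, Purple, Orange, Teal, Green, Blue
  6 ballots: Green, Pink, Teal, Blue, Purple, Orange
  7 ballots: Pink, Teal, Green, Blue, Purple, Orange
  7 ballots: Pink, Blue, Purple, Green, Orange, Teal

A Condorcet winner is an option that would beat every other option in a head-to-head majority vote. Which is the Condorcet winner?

Pink vs Teal: 34–4
Pink vs Green: 32–6
Pink vs Purple: 34–4
Pink vs Blue: 27–11
Pink vs Orange: 38–0
Pink beats every other option.

Pink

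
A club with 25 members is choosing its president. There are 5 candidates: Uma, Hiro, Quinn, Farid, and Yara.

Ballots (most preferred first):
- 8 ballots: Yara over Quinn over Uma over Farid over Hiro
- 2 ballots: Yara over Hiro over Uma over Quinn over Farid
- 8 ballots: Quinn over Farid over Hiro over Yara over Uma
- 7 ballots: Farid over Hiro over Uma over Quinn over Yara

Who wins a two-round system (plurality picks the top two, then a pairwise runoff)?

Quinn

Round 1 first-place votes: Uma 0, Hiro 0, Quinn 8, Farid 7, Yara 10. Yara and Quinn advance.
Runoff: Yara is ranked above Quinn on 10 ballots, Quinn above Yara on 15.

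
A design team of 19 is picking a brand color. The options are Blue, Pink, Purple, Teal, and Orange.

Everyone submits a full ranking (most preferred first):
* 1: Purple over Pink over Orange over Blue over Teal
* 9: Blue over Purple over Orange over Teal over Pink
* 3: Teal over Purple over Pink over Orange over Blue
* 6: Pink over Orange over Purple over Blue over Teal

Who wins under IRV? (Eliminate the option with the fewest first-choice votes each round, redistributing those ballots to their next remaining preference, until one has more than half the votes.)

Pink

Round 1: Blue 9, Pink 6, Purple 1, Teal 3, Orange 0. Orange eliminated.
Round 2: Blue 9, Pink 6, Purple 1, Teal 3. Purple eliminated.
Round 3: Blue 9, Pink 7, Teal 3. Teal eliminated.
Round 4: Blue 9, Pink 10. Pink has a majority (≥10).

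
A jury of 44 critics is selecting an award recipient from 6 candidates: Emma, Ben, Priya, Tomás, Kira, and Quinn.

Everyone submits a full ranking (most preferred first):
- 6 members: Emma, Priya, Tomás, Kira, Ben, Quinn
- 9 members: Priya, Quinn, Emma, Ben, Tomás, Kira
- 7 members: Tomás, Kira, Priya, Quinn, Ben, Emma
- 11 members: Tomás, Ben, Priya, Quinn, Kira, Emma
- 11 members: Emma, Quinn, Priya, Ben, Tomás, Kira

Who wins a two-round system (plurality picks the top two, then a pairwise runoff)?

Round 1 first-place votes: Emma 17, Ben 0, Priya 9, Tomás 18, Kira 0, Quinn 0. Tomás and Emma advance.
Runoff: Tomás is ranked above Emma on 18 ballots, Emma above Tomás on 26.

Emma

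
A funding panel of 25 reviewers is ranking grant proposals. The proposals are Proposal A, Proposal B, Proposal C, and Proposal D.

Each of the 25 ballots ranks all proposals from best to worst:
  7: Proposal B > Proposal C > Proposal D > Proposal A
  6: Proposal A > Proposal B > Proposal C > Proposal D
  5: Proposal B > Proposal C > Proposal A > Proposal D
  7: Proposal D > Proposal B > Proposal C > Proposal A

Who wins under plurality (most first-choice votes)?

First-place votes: Proposal A 6, Proposal B 12, Proposal C 0, Proposal D 7.

Proposal B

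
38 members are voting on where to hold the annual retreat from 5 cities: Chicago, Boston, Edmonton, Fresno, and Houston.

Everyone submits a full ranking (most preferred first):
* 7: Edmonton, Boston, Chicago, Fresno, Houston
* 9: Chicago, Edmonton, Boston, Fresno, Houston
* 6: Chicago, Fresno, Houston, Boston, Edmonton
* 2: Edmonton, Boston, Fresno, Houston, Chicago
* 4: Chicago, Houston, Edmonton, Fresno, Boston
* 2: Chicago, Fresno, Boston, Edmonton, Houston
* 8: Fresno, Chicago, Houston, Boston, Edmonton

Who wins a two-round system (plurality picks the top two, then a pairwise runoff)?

Round 1 first-place votes: Chicago 21, Boston 0, Edmonton 9, Fresno 8, Houston 0. Chicago and Edmonton advance.
Runoff: Chicago is ranked above Edmonton on 29 ballots, Edmonton above Chicago on 9.

Chicago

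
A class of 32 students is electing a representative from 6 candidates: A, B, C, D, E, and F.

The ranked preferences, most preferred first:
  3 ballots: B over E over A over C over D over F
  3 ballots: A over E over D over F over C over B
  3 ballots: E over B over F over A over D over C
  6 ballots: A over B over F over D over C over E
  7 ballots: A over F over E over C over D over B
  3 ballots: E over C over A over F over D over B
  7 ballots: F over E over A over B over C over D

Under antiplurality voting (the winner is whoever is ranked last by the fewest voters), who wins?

A

Last-place votes: A 0, B 13, C 3, D 7, E 6, F 3.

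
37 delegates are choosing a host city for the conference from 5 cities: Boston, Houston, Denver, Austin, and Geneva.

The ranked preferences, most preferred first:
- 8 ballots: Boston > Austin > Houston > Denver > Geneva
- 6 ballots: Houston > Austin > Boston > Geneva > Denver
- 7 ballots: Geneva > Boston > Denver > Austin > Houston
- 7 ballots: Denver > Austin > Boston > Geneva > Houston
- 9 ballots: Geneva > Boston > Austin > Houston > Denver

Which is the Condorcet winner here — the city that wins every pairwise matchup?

Boston

Boston vs Houston: 31–6
Boston vs Denver: 30–7
Boston vs Austin: 24–13
Boston vs Geneva: 21–16
Boston beats every other city.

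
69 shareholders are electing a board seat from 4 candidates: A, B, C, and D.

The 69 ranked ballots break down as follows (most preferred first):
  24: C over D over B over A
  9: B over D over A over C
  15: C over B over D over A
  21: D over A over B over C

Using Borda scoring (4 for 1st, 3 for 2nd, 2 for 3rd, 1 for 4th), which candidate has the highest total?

A: 24×1 + 9×2 + 15×1 + 21×3 = 120
B: 24×2 + 9×4 + 15×3 + 21×2 = 171
C: 24×4 + 9×1 + 15×4 + 21×1 = 186
D: 24×3 + 9×3 + 15×2 + 21×4 = 213

D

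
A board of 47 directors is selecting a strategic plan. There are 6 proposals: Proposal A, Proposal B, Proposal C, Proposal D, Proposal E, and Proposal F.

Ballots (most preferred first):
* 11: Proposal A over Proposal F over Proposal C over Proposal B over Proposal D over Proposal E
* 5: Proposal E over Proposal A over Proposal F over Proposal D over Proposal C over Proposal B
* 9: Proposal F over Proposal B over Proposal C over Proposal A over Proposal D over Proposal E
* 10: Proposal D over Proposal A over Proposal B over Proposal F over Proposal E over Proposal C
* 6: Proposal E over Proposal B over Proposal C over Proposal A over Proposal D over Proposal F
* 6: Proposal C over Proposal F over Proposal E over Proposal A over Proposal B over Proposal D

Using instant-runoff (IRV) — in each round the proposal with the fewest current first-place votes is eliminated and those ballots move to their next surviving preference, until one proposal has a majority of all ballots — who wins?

Proposal A

Round 1: Proposal A 11, Proposal B 0, Proposal C 6, Proposal D 10, Proposal E 11, Proposal F 9. Proposal B eliminated.
Round 2: Proposal A 11, Proposal C 6, Proposal D 10, Proposal E 11, Proposal F 9. Proposal C eliminated.
Round 3: Proposal A 11, Proposal D 10, Proposal E 11, Proposal F 15. Proposal D eliminated.
Round 4: Proposal A 21, Proposal E 11, Proposal F 15. Proposal E eliminated.
Round 5: Proposal A 32, Proposal F 15. Proposal A has a majority (≥24).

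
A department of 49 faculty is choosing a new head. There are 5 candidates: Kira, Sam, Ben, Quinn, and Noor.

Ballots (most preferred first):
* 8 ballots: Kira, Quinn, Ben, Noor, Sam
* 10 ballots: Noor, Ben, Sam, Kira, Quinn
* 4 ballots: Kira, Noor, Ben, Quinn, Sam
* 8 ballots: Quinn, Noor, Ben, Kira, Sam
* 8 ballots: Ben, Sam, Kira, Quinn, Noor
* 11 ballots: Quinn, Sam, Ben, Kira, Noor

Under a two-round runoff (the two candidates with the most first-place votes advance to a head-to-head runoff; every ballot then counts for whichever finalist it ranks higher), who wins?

Kira

Round 1 first-place votes: Kira 12, Sam 0, Ben 8, Quinn 19, Noor 10. Quinn and Kira advance.
Runoff: Quinn is ranked above Kira on 19 ballots, Kira above Quinn on 30.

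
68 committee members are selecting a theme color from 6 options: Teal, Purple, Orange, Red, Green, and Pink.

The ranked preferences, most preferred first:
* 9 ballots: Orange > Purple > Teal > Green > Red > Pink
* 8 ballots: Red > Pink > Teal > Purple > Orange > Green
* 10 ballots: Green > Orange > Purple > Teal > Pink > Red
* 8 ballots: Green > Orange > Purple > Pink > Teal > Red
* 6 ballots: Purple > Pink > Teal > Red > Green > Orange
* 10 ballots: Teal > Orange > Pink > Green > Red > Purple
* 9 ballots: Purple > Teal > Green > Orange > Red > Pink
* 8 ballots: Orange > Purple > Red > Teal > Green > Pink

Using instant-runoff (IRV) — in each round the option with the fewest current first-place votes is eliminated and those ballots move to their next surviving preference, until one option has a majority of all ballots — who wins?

Teal

Round 1: Teal 10, Purple 15, Orange 17, Red 8, Green 18, Pink 0. Pink eliminated.
Round 2: Teal 10, Purple 15, Orange 17, Red 8, Green 18. Red eliminated.
Round 3: Teal 18, Purple 15, Orange 17, Green 18. Purple eliminated.
Round 4: Teal 33, Orange 17, Green 18. Orange eliminated.
Round 5: Teal 50, Green 18. Teal has a majority (≥35).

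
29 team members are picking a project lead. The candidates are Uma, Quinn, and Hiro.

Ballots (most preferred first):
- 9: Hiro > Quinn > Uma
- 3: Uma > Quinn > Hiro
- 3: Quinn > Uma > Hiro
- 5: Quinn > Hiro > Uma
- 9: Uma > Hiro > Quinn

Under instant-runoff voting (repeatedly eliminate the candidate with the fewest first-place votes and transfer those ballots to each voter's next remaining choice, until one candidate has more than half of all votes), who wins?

Uma

Round 1: Uma 12, Quinn 8, Hiro 9. Quinn eliminated.
Round 2: Uma 15, Hiro 14. Uma has a majority (≥15).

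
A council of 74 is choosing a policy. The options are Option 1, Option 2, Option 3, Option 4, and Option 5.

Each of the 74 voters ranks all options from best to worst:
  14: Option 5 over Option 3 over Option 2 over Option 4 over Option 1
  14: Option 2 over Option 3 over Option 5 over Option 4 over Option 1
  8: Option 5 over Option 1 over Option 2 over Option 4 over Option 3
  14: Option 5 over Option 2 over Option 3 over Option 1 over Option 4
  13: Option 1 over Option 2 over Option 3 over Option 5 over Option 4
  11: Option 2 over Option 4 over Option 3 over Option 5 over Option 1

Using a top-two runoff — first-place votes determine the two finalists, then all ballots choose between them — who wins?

Round 1 first-place votes: Option 1 13, Option 2 25, Option 3 0, Option 4 0, Option 5 36. Option 5 and Option 2 advance.
Runoff: Option 5 is ranked above Option 2 on 36 ballots, Option 2 above Option 5 on 38.

Option 2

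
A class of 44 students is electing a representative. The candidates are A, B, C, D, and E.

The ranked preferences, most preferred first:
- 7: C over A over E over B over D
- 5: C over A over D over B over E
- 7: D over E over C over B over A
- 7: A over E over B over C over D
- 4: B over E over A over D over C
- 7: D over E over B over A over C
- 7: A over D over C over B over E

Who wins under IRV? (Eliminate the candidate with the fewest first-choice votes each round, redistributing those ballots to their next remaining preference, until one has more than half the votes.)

A

Round 1: A 14, B 4, C 12, D 14, E 0. E eliminated.
Round 2: A 14, B 4, C 12, D 14. B eliminated.
Round 3: A 18, C 12, D 14. C eliminated.
Round 4: A 30, D 14. A has a majority (≥23).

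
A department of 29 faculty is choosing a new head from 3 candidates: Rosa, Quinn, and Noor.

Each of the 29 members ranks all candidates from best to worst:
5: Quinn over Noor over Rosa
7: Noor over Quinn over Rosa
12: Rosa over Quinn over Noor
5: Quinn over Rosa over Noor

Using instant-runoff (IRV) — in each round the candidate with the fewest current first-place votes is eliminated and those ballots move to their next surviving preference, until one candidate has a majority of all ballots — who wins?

Quinn

Round 1: Rosa 12, Quinn 10, Noor 7. Noor eliminated.
Round 2: Rosa 12, Quinn 17. Quinn has a majority (≥15).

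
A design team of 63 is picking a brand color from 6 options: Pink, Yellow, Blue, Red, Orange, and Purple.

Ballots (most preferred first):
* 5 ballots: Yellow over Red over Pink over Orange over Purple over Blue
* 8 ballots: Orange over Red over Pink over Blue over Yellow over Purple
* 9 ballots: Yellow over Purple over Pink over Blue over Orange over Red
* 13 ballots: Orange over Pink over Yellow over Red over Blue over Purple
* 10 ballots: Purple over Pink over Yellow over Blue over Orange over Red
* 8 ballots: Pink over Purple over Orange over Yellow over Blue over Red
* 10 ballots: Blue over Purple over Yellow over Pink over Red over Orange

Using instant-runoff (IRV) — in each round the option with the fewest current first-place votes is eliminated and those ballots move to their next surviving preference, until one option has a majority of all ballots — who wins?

Purple

Round 1: Pink 8, Yellow 14, Blue 10, Red 0, Orange 21, Purple 10. Red eliminated.
Round 2: Pink 8, Yellow 14, Blue 10, Orange 21, Purple 10. Pink eliminated.
Round 3: Yellow 14, Blue 10, Orange 21, Purple 18. Blue eliminated.
Round 4: Yellow 14, Orange 21, Purple 28. Yellow eliminated.
Round 5: Orange 26, Purple 37. Purple has a majority (≥32).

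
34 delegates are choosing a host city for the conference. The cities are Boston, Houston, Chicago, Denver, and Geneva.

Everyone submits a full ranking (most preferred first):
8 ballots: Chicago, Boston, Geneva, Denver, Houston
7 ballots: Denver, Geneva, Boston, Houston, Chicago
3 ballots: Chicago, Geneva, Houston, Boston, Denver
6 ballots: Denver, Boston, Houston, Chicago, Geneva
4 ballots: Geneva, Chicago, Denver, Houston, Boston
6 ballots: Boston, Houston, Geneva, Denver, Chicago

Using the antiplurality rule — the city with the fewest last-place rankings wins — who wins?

Denver

Last-place votes: Boston 4, Houston 8, Chicago 13, Denver 3, Geneva 6.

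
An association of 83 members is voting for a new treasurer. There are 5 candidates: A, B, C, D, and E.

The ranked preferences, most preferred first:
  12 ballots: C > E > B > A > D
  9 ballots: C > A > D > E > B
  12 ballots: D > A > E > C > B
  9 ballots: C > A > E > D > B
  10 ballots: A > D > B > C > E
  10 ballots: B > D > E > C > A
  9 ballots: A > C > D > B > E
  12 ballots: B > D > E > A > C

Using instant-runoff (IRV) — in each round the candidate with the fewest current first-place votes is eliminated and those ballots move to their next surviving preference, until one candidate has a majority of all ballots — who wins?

A

Round 1: A 19, B 22, C 30, D 12, E 0. E eliminated.
Round 2: A 19, B 22, C 30, D 12. D eliminated.
Round 3: A 31, B 22, C 30. B eliminated.
Round 4: A 43, C 40. A has a majority (≥42).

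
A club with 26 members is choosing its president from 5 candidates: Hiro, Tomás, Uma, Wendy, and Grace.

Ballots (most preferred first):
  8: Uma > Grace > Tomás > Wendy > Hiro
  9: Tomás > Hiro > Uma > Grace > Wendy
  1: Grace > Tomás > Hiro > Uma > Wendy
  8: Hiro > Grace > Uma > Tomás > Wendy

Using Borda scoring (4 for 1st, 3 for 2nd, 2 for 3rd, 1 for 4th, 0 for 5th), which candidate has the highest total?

Hiro: 8×0 + 9×3 + 1×2 + 8×4 = 61
Tomás: 8×2 + 9×4 + 1×3 + 8×1 = 63
Uma: 8×4 + 9×2 + 1×1 + 8×2 = 67
Wendy: 8×1 + 9×0 + 1×0 + 8×0 = 8
Grace: 8×3 + 9×1 + 1×4 + 8×3 = 61

Uma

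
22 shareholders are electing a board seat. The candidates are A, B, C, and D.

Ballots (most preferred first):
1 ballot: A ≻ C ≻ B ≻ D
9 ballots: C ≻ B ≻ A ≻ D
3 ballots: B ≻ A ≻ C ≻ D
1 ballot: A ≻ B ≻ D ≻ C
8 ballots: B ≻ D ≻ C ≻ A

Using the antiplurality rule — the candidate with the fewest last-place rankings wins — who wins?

B

Last-place votes: A 8, B 0, C 1, D 13.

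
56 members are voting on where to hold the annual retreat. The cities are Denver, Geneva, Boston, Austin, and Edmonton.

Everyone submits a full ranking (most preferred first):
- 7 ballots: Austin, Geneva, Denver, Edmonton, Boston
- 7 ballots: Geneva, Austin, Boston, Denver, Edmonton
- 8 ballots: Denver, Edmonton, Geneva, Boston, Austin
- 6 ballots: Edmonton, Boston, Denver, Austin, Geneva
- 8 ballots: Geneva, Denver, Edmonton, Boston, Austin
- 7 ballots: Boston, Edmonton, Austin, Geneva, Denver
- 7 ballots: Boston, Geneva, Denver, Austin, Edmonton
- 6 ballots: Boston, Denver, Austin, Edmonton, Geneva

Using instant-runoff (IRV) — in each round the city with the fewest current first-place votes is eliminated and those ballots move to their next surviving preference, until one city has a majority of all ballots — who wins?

Geneva

Round 1: Denver 8, Geneva 15, Boston 20, Austin 7, Edmonton 6. Edmonton eliminated.
Round 2: Denver 8, Geneva 15, Boston 26, Austin 7. Austin eliminated.
Round 3: Denver 8, Geneva 22, Boston 26. Denver eliminated.
Round 4: Geneva 30, Boston 26. Geneva has a majority (≥29).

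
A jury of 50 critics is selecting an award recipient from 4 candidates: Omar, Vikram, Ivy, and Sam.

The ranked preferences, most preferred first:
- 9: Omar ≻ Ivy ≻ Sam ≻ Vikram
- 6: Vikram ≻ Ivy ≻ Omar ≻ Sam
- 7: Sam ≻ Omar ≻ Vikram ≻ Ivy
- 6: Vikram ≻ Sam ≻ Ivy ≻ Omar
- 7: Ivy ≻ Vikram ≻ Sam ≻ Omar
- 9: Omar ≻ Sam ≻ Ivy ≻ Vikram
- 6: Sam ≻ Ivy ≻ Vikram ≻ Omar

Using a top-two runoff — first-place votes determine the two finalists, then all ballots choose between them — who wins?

Round 1 first-place votes: Omar 18, Vikram 12, Ivy 7, Sam 13. Omar and Sam advance.
Runoff: Omar is ranked above Sam on 24 ballots, Sam above Omar on 26.

Sam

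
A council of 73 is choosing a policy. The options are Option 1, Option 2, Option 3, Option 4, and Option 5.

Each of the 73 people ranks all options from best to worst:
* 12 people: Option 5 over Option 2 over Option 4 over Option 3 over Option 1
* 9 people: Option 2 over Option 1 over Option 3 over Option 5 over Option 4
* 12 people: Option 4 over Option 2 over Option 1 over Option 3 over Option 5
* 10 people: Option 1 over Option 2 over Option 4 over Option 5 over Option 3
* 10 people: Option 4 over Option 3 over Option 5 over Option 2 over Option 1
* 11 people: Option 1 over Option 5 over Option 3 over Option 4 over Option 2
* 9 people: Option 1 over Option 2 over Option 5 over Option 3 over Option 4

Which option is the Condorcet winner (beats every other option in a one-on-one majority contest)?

Option 2

Option 2 vs Option 1: 43–30
Option 2 vs Option 3: 52–21
Option 2 vs Option 4: 40–33
Option 2 vs Option 5: 40–33
Option 2 beats every other option.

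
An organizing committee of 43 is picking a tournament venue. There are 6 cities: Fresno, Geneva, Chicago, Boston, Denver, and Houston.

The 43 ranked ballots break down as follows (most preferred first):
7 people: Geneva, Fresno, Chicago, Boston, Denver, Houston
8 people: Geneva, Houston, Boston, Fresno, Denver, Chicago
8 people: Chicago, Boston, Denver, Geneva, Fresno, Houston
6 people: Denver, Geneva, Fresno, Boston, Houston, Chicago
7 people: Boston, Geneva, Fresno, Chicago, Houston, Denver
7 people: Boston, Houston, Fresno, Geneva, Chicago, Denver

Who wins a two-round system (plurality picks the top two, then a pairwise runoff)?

Boston

Round 1 first-place votes: Fresno 0, Geneva 15, Chicago 8, Boston 14, Denver 6, Houston 0. Geneva and Boston advance.
Runoff: Geneva is ranked above Boston on 21 ballots, Boston above Geneva on 22.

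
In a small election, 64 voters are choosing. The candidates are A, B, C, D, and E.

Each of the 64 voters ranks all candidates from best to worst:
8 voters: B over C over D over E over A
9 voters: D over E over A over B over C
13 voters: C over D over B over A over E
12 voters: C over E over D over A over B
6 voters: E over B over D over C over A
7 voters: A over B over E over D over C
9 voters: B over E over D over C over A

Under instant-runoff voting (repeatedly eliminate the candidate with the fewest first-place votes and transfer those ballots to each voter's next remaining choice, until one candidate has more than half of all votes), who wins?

Round 1: A 7, B 17, C 25, D 9, E 6. E eliminated.
Round 2: A 7, B 23, C 25, D 9. A eliminated.
Round 3: B 30, C 25, D 9. D eliminated.
Round 4: B 39, C 25. B has a majority (≥33).

B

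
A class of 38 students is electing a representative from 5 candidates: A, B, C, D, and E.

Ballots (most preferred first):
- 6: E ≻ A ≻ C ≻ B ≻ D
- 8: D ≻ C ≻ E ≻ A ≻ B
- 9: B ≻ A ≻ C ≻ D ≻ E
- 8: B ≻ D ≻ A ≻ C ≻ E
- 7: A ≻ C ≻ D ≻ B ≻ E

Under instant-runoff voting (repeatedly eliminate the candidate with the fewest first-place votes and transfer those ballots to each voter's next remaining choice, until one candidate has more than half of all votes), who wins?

Round 1: A 7, B 17, C 0, D 8, E 6. C eliminated.
Round 2: A 7, B 17, D 8, E 6. E eliminated.
Round 3: A 13, B 17, D 8. D eliminated.
Round 4: A 21, B 17. A has a majority (≥20).

A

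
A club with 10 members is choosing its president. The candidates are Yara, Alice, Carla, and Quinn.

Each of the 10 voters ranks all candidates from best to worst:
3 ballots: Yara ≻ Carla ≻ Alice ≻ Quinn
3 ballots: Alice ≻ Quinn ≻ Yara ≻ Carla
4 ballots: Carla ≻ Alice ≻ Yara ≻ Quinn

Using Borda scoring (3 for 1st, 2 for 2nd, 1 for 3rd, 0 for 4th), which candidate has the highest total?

Yara: 3×3 + 3×1 + 4×1 = 16
Alice: 3×1 + 3×3 + 4×2 = 20
Carla: 3×2 + 3×0 + 4×3 = 18
Quinn: 3×0 + 3×2 + 4×0 = 6

Alice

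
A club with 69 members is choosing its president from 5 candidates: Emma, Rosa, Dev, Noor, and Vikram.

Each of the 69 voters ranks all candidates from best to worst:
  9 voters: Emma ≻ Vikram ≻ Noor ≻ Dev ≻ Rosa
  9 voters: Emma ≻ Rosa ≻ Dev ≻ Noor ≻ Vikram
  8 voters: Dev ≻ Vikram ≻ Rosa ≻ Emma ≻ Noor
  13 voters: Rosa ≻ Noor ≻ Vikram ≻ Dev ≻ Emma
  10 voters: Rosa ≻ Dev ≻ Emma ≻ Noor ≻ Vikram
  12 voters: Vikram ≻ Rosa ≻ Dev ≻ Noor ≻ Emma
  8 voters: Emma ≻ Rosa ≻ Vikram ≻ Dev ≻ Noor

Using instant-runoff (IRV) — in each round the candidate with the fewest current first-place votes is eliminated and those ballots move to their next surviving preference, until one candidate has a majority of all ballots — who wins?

Round 1: Emma 26, Rosa 23, Dev 8, Noor 0, Vikram 12. Noor eliminated.
Round 2: Emma 26, Rosa 23, Dev 8, Vikram 12. Dev eliminated.
Round 3: Emma 26, Rosa 23, Vikram 20. Vikram eliminated.
Round 4: Emma 26, Rosa 43. Rosa has a majority (≥35).

Rosa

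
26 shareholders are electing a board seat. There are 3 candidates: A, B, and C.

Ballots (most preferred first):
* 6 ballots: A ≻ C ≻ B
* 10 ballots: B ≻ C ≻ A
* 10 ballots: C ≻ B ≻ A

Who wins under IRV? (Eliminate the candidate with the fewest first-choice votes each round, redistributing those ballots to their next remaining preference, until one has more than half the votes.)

C

Round 1: A 6, B 10, C 10. A eliminated.
Round 2: B 10, C 16. C has a majority (≥14).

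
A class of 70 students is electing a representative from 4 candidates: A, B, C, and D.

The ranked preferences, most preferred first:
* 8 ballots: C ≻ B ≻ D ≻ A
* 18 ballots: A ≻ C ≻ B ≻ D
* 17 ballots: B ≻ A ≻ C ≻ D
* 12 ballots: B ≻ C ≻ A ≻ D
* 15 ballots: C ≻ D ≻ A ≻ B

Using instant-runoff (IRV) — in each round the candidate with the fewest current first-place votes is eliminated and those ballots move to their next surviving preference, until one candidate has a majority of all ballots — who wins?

C

Round 1: A 18, B 29, C 23, D 0. D eliminated.
Round 2: A 18, B 29, C 23. A eliminated.
Round 3: B 29, C 41. C has a majority (≥36).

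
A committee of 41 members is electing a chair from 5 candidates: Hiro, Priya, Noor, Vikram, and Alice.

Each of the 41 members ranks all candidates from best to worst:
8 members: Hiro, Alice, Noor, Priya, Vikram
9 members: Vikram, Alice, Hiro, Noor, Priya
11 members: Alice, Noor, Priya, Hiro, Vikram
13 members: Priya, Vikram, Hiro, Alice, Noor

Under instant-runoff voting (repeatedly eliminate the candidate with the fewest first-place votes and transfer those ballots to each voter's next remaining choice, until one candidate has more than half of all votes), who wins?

Alice

Round 1: Hiro 8, Priya 13, Noor 0, Vikram 9, Alice 11. Noor eliminated.
Round 2: Hiro 8, Priya 13, Vikram 9, Alice 11. Hiro eliminated.
Round 3: Priya 13, Vikram 9, Alice 19. Vikram eliminated.
Round 4: Priya 13, Alice 28. Alice has a majority (≥21).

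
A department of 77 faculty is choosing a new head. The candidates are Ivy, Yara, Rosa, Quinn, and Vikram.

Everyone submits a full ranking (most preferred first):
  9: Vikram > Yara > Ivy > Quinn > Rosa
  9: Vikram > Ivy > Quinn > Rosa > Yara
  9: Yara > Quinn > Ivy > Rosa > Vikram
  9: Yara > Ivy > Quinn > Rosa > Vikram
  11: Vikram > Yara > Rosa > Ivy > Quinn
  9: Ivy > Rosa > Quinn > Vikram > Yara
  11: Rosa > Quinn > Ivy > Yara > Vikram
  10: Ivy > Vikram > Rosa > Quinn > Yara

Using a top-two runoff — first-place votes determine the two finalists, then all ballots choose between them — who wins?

Ivy

Round 1 first-place votes: Ivy 19, Yara 18, Rosa 11, Quinn 0, Vikram 29. Vikram and Ivy advance.
Runoff: Vikram is ranked above Ivy on 29 ballots, Ivy above Vikram on 48.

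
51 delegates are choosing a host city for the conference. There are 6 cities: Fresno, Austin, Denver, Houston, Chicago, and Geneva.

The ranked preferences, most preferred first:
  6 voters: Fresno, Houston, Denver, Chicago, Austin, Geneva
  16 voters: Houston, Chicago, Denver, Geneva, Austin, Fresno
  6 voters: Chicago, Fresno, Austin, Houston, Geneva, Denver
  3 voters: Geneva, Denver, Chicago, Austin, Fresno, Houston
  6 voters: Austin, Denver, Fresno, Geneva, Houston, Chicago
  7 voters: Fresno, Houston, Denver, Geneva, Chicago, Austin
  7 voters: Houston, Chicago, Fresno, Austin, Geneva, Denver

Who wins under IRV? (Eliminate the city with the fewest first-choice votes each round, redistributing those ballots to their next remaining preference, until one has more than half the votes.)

Round 1: Fresno 13, Austin 6, Denver 0, Houston 23, Chicago 6, Geneva 3. Denver eliminated.
Round 2: Fresno 13, Austin 6, Houston 23, Chicago 6, Geneva 3. Geneva eliminated.
Round 3: Fresno 13, Austin 6, Houston 23, Chicago 9. Austin eliminated.
Round 4: Fresno 19, Houston 23, Chicago 9. Chicago eliminated.
Round 5: Fresno 28, Houston 23. Fresno has a majority (≥26).

Fresno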